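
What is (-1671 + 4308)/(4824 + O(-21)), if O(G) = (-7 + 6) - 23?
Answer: 879/1600 ≈ 0.54937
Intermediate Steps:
O(G) = -24 (O(G) = -1 - 23 = -24)
(-1671 + 4308)/(4824 + O(-21)) = (-1671 + 4308)/(4824 - 24) = 2637/4800 = 2637*(1/4800) = 879/1600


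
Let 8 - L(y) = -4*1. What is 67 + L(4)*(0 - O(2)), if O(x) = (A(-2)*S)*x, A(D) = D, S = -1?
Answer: 19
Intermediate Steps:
O(x) = 2*x (O(x) = (-2*(-1))*x = 2*x)
L(y) = 12 (L(y) = 8 - (-4) = 8 - 1*(-4) = 8 + 4 = 12)
67 + L(4)*(0 - O(2)) = 67 + 12*(0 - 2*2) = 67 + 12*(0 - 1*4) = 67 + 12*(0 - 4) = 67 + 12*(-4) = 67 - 48 = 19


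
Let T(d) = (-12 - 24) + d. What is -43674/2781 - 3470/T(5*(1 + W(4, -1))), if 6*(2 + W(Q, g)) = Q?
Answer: 8005016/104751 ≈ 76.419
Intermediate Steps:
W(Q, g) = -2 + Q/6
T(d) = -36 + d
-43674/2781 - 3470/T(5*(1 + W(4, -1))) = -43674/2781 - 3470/(-36 + 5*(1 + (-2 + (⅙)*4))) = -43674*1/2781 - 3470/(-36 + 5*(1 + (-2 + ⅔))) = -14558/927 - 3470/(-36 + 5*(1 - 4/3)) = -14558/927 - 3470/(-36 + 5*(-⅓)) = -14558/927 - 3470/(-36 - 5/3) = -14558/927 - 3470/(-113/3) = -14558/927 - 3470*(-3/113) = -14558/927 + 10410/113 = 8005016/104751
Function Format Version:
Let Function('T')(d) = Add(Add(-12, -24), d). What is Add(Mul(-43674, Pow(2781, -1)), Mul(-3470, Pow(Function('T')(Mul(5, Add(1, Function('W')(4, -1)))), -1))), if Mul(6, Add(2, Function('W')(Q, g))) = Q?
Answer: Rational(8005016, 104751) ≈ 76.419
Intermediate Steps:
Function('W')(Q, g) = Add(-2, Mul(Rational(1, 6), Q))
Function('T')(d) = Add(-36, d)
Add(Mul(-43674, Pow(2781, -1)), Mul(-3470, Pow(Function('T')(Mul(5, Add(1, Function('W')(4, -1)))), -1))) = Add(Mul(-43674, Pow(2781, -1)), Mul(-3470, Pow(Add(-36, Mul(5, Add(1, Add(-2, Mul(Rational(1, 6), 4))))), -1))) = Add(Mul(-43674, Rational(1, 2781)), Mul(-3470, Pow(Add(-36, Mul(5, Add(1, Add(-2, Rational(2, 3))))), -1))) = Add(Rational(-14558, 927), Mul(-3470, Pow(Add(-36, Mul(5, Add(1, Rational(-4, 3)))), -1))) = Add(Rational(-14558, 927), Mul(-3470, Pow(Add(-36, Mul(5, Rational(-1, 3))), -1))) = Add(Rational(-14558, 927), Mul(-3470, Pow(Add(-36, Rational(-5, 3)), -1))) = Add(Rational(-14558, 927), Mul(-3470, Pow(Rational(-113, 3), -1))) = Add(Rational(-14558, 927), Mul(-3470, Rational(-3, 113))) = Add(Rational(-14558, 927), Rational(10410, 113)) = Rational(8005016, 104751)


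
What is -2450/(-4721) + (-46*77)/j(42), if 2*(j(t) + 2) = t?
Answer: -16675232/89699 ≈ -185.90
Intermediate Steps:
j(t) = -2 + t/2
-2450/(-4721) + (-46*77)/j(42) = -2450/(-4721) + (-46*77)/(-2 + (½)*42) = -2450*(-1/4721) - 3542/(-2 + 21) = 2450/4721 - 3542/19 = -16675232/89699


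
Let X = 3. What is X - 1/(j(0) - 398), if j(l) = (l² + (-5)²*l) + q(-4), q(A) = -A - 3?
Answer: 1192/397 ≈ 3.0025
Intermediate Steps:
q(A) = -3 - A
j(l) = 1 + l² + 25*l (j(l) = (l² + (-5)²*l) + (-3 - 1*(-4)) = (l² + 25*l) + (-3 + 4) = (l² + 25*l) + 1 = 1 + l² + 25*l)
X - 1/(j(0) - 398) = 3 - 1/((1 + 0² + 25*0) - 398) = 3 - 1/((1 + 0 + 0) - 398) = 3 - 1/(1 - 398) = 3 - 1/(-397) = 3 - 1*(-1/397) = 3 + 1/397 = 1192/397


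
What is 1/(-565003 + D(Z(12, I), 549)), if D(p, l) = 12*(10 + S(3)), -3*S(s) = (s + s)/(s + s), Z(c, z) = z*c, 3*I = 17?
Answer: -1/564887 ≈ -1.7703e-6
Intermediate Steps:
I = 17/3 (I = (⅓)*17 = 17/3 ≈ 5.6667)
Z(c, z) = c*z
S(s) = -⅓ (S(s) = -(s + s)/(3*(s + s)) = -2*s/(3*(2*s)) = -2*s*1/(2*s)/3 = -⅓*1 = -⅓)
D(p, l) = 116 (D(p, l) = 12*(10 - ⅓) = 12*(29/3) = 116)
1/(-565003 + D(Z(12, I), 549)) = 1/(-565003 + 116) = 1/(-564887) = -1/564887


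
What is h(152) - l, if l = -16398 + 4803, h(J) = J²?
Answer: 34699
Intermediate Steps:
l = -11595
h(152) - l = 152² - 1*(-11595) = 23104 + 11595 = 34699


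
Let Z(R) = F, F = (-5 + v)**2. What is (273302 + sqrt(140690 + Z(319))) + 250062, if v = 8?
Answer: 523364 + sqrt(140699) ≈ 5.2374e+5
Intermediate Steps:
F = 9 (F = (-5 + 8)**2 = 3**2 = 9)
Z(R) = 9
(273302 + sqrt(140690 + Z(319))) + 250062 = (273302 + sqrt(140690 + 9)) + 250062 = (273302 + sqrt(140699)) + 250062 = 523364 + sqrt(140699)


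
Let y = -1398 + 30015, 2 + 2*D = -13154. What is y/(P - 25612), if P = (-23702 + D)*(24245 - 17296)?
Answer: -28617/210441332 ≈ -0.00013599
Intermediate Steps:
D = -6578 (D = -1 + (½)*(-13154) = -1 - 6577 = -6578)
P = -210415720 (P = (-23702 - 6578)*(24245 - 17296) = -30280*6949 = -210415720)
y = 28617
y/(P - 25612) = 28617/(-210415720 - 25612) = 28617/(-210441332) = 28617*(-1/210441332) = -28617/210441332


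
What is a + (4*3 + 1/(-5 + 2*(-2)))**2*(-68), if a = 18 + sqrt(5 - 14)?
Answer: -777074/81 + 3*I ≈ -9593.5 + 3.0*I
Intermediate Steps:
a = 18 + 3*I (a = 18 + sqrt(-9) = 18 + 3*I ≈ 18.0 + 3.0*I)
a + (4*3 + 1/(-5 + 2*(-2)))**2*(-68) = (18 + 3*I) + (4*3 + 1/(-5 + 2*(-2)))**2*(-68) = (18 + 3*I) + (12 + 1/(-5 - 4))**2*(-68) = (18 + 3*I) + (12 + 1/(-9))**2*(-68) = (18 + 3*I) + (12 - 1/9)**2*(-68) = (18 + 3*I) + (107/9)**2*(-68) = (18 + 3*I) + (11449/81)*(-68) = (18 + 3*I) - 778532/81 = -777074/81 + 3*I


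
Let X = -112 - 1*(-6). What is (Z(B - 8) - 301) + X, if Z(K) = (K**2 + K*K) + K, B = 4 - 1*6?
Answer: -217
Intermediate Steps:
B = -2 (B = 4 - 6 = -2)
X = -106 (X = -112 + 6 = -106)
Z(K) = K + 2*K**2 (Z(K) = (K**2 + K**2) + K = 2*K**2 + K = K + 2*K**2)
(Z(B - 8) - 301) + X = ((-2 - 8)*(1 + 2*(-2 - 8)) - 301) - 106 = (-10*(1 + 2*(-10)) - 301) - 106 = (-10*(1 - 20) - 301) - 106 = (-10*(-19) - 301) - 106 = (190 - 301) - 106 = -111 - 106 = -217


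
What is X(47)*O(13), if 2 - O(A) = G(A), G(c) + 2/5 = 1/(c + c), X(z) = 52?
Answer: 614/5 ≈ 122.80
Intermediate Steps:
G(c) = -2/5 + 1/(2*c) (G(c) = -2/5 + 1/(c + c) = -2/5 + 1/(2*c))
O(A) = 2 - (5 - 4*A)/(10*A)
X(47)*O(13) = 52*((1/10)*(-5 + 24*13)/13) = 52*((1/10)*(1/13)*(-5 + 312)) = 52*((1/10)*(1/13)*307) = 52*(307/130) = 614/5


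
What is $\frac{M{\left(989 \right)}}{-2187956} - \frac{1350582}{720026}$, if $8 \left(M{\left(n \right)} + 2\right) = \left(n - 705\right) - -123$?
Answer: $- \frac{11820196726651}{6301540827424} \approx -1.8758$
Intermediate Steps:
$M{\left(n \right)} = - \frac{299}{4} + \frac{n}{8}$ ($M{\left(n \right)} = -2 + \frac{\left(n - 705\right) - -123}{8} = -2 + \frac{\left(-705 + n\right) + 123}{8} = -2 + \frac{-582 + n}{8} = -2 + \left(- \frac{291}{4} + \frac{n}{8}\right) = - \frac{299}{4} + \frac{n}{8}$)
$\frac{M{\left(989 \right)}}{-2187956} - \frac{1350582}{720026} = \frac{- \frac{299}{4} + \frac{1}{8} \cdot 989}{-2187956} - \frac{1350582}{720026} = \left(- \frac{299}{4} + \frac{989}{8}\right) \left(- \frac{1}{2187956}\right) - \frac{675291}{360013} = \frac{391}{8} \left(- \frac{1}{2187956}\right) - \frac{675291}{360013} = - \frac{391}{17503648} - \frac{675291}{360013} = - \frac{11820196726651}{6301540827424}$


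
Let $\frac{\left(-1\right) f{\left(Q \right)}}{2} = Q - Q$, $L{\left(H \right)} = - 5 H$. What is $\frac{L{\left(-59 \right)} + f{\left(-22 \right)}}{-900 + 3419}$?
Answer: $\frac{295}{2519} \approx 0.11711$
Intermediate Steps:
$f{\left(Q \right)} = 0$ ($f{\left(Q \right)} = - 2 \left(Q - Q\right) = \left(-2\right) 0 = 0$)
$\frac{L{\left(-59 \right)} + f{\left(-22 \right)}}{-900 + 3419} = \frac{\left(-5\right) \left(-59\right) + 0}{-900 + 3419} = \frac{295 + 0}{2519} = 295 \cdot \frac{1}{2519} = \frac{295}{2519}$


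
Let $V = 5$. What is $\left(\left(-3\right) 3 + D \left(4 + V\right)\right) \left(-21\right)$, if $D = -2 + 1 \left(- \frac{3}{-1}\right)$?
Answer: $0$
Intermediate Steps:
$D = 1$ ($D = -2 + 1 \left(\left(-3\right) \left(-1\right)\right) = -2 + 1 \cdot 3 = -2 + 3 = 1$)
$\left(\left(-3\right) 3 + D \left(4 + V\right)\right) \left(-21\right) = \left(\left(-3\right) 3 + 1 \left(4 + 5\right)\right) \left(-21\right) = \left(-9 + 1 \cdot 9\right) \left(-21\right) = \left(-9 + 9\right) \left(-21\right) = 0 \left(-21\right) = 0$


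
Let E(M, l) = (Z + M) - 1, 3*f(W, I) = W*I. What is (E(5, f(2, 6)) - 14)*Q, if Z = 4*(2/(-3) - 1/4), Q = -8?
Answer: 328/3 ≈ 109.33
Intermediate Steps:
Z = -11/3 (Z = 4*(2*(-⅓) - 1*¼) = 4*(-⅔ - ¼) = 4*(-11/12) = -11/3 ≈ -3.6667)
f(W, I) = I*W/3 (f(W, I) = (W*I)/3 = (I*W)/3 = I*W/3)
E(M, l) = -14/3 + M (E(M, l) = (-11/3 + M) - 1 = -14/3 + M)
(E(5, f(2, 6)) - 14)*Q = ((-14/3 + 5) - 14)*(-8) = (⅓ - 14)*(-8) = -41/3*(-8) = 328/3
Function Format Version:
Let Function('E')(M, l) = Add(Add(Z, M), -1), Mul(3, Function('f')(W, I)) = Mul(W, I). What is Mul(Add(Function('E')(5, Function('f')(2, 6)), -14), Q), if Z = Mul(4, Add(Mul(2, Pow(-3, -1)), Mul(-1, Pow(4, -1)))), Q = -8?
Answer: Rational(328, 3) ≈ 109.33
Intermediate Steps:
Z = Rational(-11, 3) (Z = Mul(4, Add(Mul(2, Rational(-1, 3)), Mul(-1, Rational(1, 4)))) = Mul(4, Add(Rational(-2, 3), Rational(-1, 4))) = Mul(4, Rational(-11, 12)) = Rational(-11, 3) ≈ -3.6667)
Function('f')(W, I) = Mul(Rational(1, 3), I, W) (Function('f')(W, I) = Mul(Rational(1, 3), Mul(W, I)) = Mul(Rational(1, 3), Mul(I, W)) = Mul(Rational(1, 3), I, W))
Function('E')(M, l) = Add(Rational(-14, 3), M) (Function('E')(M, l) = Add(Add(Rational(-11, 3), M), -1) = Add(Rational(-14, 3), M))
Mul(Add(Function('E')(5, Function('f')(2, 6)), -14), Q) = Mul(Add(Add(Rational(-14, 3), 5), -14), -8) = Mul(Add(Rational(1, 3), -14), -8) = Mul(Rational(-41, 3), -8) = Rational(328, 3)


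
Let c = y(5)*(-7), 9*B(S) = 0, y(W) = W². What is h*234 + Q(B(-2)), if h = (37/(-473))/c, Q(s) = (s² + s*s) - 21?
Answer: -1729617/82775 ≈ -20.895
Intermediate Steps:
B(S) = 0 (B(S) = (⅑)*0 = 0)
Q(s) = -21 + 2*s² (Q(s) = (s² + s²) - 21 = 2*s² - 21 = -21 + 2*s²)
c = -175 (c = 5²*(-7) = 25*(-7) = -175)
h = 37/82775 (h = (37/(-473))/(-175) = (37*(-1/473))*(-1/175) = -37/473*(-1/175) = 37/82775 ≈ 0.00044699)
h*234 + Q(B(-2)) = (37/82775)*234 + (-21 + 2*0²) = 8658/82775 + (-21 + 2*0) = 8658/82775 + (-21 + 0) = 8658/82775 - 21 = -1729617/82775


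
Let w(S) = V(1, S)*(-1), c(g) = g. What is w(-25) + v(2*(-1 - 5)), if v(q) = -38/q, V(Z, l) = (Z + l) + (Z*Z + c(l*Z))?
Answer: 307/6 ≈ 51.167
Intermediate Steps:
V(Z, l) = Z + l + Z² + Z*l (V(Z, l) = (Z + l) + (Z*Z + l*Z) = (Z + l) + (Z² + Z*l) = Z + l + Z² + Z*l)
w(S) = -2 - 2*S (w(S) = (1 + S + 1² + 1*S)*(-1) = (1 + S + 1 + S)*(-1) = (2 + 2*S)*(-1) = -2 - 2*S)
w(-25) + v(2*(-1 - 5)) = (-2 - 2*(-25)) - 38*1/(2*(-1 - 5)) = (-2 + 50) - 38/(2*(-6)) = 48 - 38/(-12) = 48 - 38*(-1/12) = 48 + 19/6 = 307/6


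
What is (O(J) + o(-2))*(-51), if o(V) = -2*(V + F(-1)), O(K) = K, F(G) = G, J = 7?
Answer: -663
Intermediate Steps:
o(V) = 2 - 2*V (o(V) = -2*(V - 1) = -2*(-1 + V) = 2 - 2*V)
(O(J) + o(-2))*(-51) = (7 + (2 - 2*(-2)))*(-51) = (7 + (2 + 4))*(-51) = (7 + 6)*(-51) = 13*(-51) = -663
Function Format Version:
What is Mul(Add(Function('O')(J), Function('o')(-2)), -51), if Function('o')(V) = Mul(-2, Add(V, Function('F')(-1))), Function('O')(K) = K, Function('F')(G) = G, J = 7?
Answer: -663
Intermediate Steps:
Function('o')(V) = Add(2, Mul(-2, V)) (Function('o')(V) = Mul(-2, Add(V, -1)) = Mul(-2, Add(-1, V)) = Add(2, Mul(-2, V)))
Mul(Add(Function('O')(J), Function('o')(-2)), -51) = Mul(Add(7, Add(2, Mul(-2, -2))), -51) = Mul(Add(7, Add(2, 4)), -51) = Mul(Add(7, 6), -51) = Mul(13, -51) = -663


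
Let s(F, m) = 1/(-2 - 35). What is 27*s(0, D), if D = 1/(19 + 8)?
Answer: -27/37 ≈ -0.72973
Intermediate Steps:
D = 1/27 ≈ 0.037037
s(F, m) = -1/37 (s(F, m) = 1/(-37) = -1/37)
27*s(0, D) = 27*(-1/37) = -27/37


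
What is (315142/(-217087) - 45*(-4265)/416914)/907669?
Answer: -89722689313/82150043754593542 ≈ -1.0922e-6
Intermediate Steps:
(315142/(-217087) - 45*(-4265)/416914)/907669 = (315142*(-1/217087) + 191925*(1/416914))*(1/907669) = (-315142/217087 + 191925/416914)*(1/907669) = -89722689313/90506609518*1/907669 = -89722689313/82150043754593542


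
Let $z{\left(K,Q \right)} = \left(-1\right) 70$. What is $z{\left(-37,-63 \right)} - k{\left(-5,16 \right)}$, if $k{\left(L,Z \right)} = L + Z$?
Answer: $-81$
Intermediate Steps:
$z{\left(K,Q \right)} = -70$
$z{\left(-37,-63 \right)} - k{\left(-5,16 \right)} = -70 - \left(-5 + 16\right) = -70 - 11 = -81$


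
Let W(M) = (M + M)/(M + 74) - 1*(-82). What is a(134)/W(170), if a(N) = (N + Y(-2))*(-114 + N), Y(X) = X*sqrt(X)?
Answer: 163480/5087 - 2440*I*sqrt(2)/5087 ≈ 32.137 - 0.67833*I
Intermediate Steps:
Y(X) = X**(3/2)
W(M) = 82 + 2*M/(74 + M) (W(M) = (2*M)/(74 + M) + 82 = 2*M/(74 + M) + 82 = 82 + 2*M/(74 + M))
a(N) = (-114 + N)*(N - 2*I*sqrt(2)) (a(N) = (N + (-2)**(3/2))*(-114 + N) = (N - 2*I*sqrt(2))*(-114 + N) = (-114 + N)*(N - 2*I*sqrt(2)))
a(134)/W(170) = (134**2 - 114*134 + 228*I*sqrt(2) - 2*I*134*sqrt(2))/((4*(1517 + 21*170)/(74 + 170))) = (17956 - 15276 + 228*I*sqrt(2) - 268*I*sqrt(2))/((4*(1517 + 3570)/244)) = (2680 - 40*I*sqrt(2))/((4*(1/244)*5087)) = (2680 - 40*I*sqrt(2))/(5087/61) = (2680 - 40*I*sqrt(2))*(61/5087) = 163480/5087 - 2440*I*sqrt(2)/5087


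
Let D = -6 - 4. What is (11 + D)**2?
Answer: 1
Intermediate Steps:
D = -10
(11 + D)**2 = (11 - 10)**2 = 1**2 = 1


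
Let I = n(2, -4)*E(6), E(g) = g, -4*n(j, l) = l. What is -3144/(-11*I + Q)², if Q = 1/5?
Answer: -78600/108241 ≈ -0.72616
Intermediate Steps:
n(j, l) = -l/4
I = 6 (I = -¼*(-4)*6 = 1*6 = 6)
Q = ⅕ ≈ 0.20000
-3144/(-11*I + Q)² = -3144/(-11*6 + ⅕)² = -3144/(-66 + ⅕)² = -3144/((-329/5)²) = -3144/108241/25 = -3144*25/108241 = -78600/108241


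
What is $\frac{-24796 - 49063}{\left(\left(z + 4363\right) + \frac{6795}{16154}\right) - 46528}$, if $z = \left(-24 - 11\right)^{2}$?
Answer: $\frac{1193118286}{661337965} \approx 1.8041$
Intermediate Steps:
$z = 1225$ ($z = \left(-35\right)^{2} = 1225$)
$\frac{-24796 - 49063}{\left(\left(z + 4363\right) + \frac{6795}{16154}\right) - 46528} = \frac{-24796 - 49063}{\left(\left(1225 + 4363\right) + \frac{6795}{16154}\right) - 46528} = - \frac{73859}{\left(5588 + 6795 \cdot \frac{1}{16154}\right) - 46528} = - \frac{73859}{\left(5588 + \frac{6795}{16154}\right) - 46528} = - \frac{73859}{\frac{90275347}{16154} - 46528} = - \frac{73859}{- \frac{661337965}{16154}} = \left(-73859\right) \left(- \frac{16154}{661337965}\right) = \frac{1193118286}{661337965}$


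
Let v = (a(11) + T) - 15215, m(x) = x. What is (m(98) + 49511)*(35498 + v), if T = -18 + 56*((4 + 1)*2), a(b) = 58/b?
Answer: 11367058997/11 ≈ 1.0334e+9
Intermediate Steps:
T = 542 (T = -18 + 56*(5*2) = -18 + 56*10 = -18 + 560 = 542)
v = -161345/11 (v = (58/11 + 542) - 15215 = 6020/11 - 15215 = -161345/11 ≈ -14668.)
(m(98) + 49511)*(35498 + v) = (98 + 49511)*(35498 - 161345/11) = 49609*(229133/11) = 11367058997/11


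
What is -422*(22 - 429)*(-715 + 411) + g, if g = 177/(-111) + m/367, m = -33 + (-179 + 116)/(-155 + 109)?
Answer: -32614151012817/624634 ≈ -5.2213e+7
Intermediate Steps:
m = -1455/46 (m = -33 - 63/(-46) = -33 - 63*(-1/46) = -33 + 63/46 = -1455/46 ≈ -31.630)
g = -1049873/624634 (g = 177/(-111) - 1455/46/367 = 177*(-1/111) - 1455/46*1/367 = -59/37 - 1455/16882 = -1049873/624634 ≈ -1.6808)
-422*(22 - 429)*(-715 + 411) + g = -422*(22 - 429)*(-715 + 411) - 1049873/624634 = -(-171754)*(-304) - 1049873/624634 = -422*123728 - 1049873/624634 = -52213216 - 1049873/624634 = -32614151012817/624634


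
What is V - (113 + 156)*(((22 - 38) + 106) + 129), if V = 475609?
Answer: 416698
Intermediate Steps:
V - (113 + 156)*(((22 - 38) + 106) + 129) = 475609 - (113 + 156)*(((22 - 38) + 106) + 129) = 475609 - 269*((-16 + 106) + 129) = 475609 - 269*(90 + 129) = 475609 - 269*219 = 475609 - 1*58911 = 475609 - 58911 = 416698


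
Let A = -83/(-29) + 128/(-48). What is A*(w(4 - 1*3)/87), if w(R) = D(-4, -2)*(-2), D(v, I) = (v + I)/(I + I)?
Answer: -17/2523 ≈ -0.0067380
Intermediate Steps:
D(v, I) = (I + v)/(2*I) (D(v, I) = (I + v)/((2*I)) = (I + v)*(1/(2*I)) = (I + v)/(2*I))
w(R) = -3 (w(R) = ((½)*(-2 - 4)/(-2))*(-2) = ((½)*(-½)*(-6))*(-2) = (3/2)*(-2) = -3)
A = 17/87 (A = -83*(-1/29) + 128*(-1/48) = 83/29 - 8/3 = 17/87 ≈ 0.19540)
A*(w(4 - 1*3)/87) = 17*(-3/87)/87 = 17*(-3*1/87)/87 = (17/87)*(-1/29) = -17/2523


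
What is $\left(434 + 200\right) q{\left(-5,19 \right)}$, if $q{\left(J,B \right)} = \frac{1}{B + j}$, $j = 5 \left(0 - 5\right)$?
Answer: $- \frac{317}{3} \approx -105.67$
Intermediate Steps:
$j = -25$ ($j = 5 \left(-5\right) = -25$)
$q{\left(J,B \right)} = \frac{1}{-25 + B}$ ($q{\left(J,B \right)} = \frac{1}{B - 25} = \frac{1}{-25 + B}$)
$\left(434 + 200\right) q{\left(-5,19 \right)} = \frac{434 + 200}{-25 + 19} = \frac{634}{-6} = 634 \left(- \frac{1}{6}\right) = - \frac{317}{3}$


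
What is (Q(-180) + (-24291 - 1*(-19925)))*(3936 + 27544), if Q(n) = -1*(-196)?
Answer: -131271600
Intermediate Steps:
Q(n) = 196
(Q(-180) + (-24291 - 1*(-19925)))*(3936 + 27544) = (196 + (-24291 - 1*(-19925)))*(3936 + 27544) = (196 + (-24291 + 19925))*31480 = (196 - 4366)*31480 = -4170*31480 = -131271600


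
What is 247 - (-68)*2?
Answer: 383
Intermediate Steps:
247 - (-68)*2 = 247 - 1*(-136) = 247 + 136 = 383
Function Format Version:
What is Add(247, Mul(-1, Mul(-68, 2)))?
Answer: 383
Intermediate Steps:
Add(247, Mul(-1, Mul(-68, 2))) = Add(247, Mul(-1, -136)) = Add(247, 136) = 383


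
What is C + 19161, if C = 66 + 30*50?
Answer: 20727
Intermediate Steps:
C = 1566 (C = 66 + 1500 = 1566)
C + 19161 = 1566 + 19161 = 20727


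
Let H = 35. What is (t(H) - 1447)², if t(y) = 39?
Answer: 1982464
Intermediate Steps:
(t(H) - 1447)² = (39 - 1447)² = (-1408)² = 1982464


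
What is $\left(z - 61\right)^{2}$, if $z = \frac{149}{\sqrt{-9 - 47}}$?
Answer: $\frac{186175}{56} + \frac{9089 i \sqrt{14}}{14} \approx 3324.6 + 2429.1 i$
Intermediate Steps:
$z = - \frac{149 i \sqrt{14}}{28}$ ($z = \frac{149}{\sqrt{-56}} = \frac{149}{2 i \sqrt{14}} = 149 \left(- \frac{i \sqrt{14}}{28}\right) = - \frac{149 i \sqrt{14}}{28} \approx - 19.911 i$)
$\left(z - 61\right)^{2} = \left(- \frac{149 i \sqrt{14}}{28} - 61\right)^{2} = \left(-61 - \frac{149 i \sqrt{14}}{28}\right)^{2}$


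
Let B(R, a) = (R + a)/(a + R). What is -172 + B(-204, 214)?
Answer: -171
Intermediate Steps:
B(R, a) = 1 (B(R, a) = (R + a)/(R + a) = 1)
-172 + B(-204, 214) = -172 + 1 = -171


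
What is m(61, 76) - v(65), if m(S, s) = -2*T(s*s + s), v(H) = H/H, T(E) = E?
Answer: -11705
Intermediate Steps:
v(H) = 1
m(S, s) = -2*s - 2*s² (m(S, s) = -2*(s*s + s) = -2*(s² + s) = -2*(s + s²) = -2*s - 2*s²)
m(61, 76) - v(65) = -2*76*(1 + 76) - 1*1 = -2*76*77 - 1 = -11704 - 1 = -11705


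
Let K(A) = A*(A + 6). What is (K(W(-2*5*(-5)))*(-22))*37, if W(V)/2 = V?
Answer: -8628400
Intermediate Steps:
W(V) = 2*V
K(A) = A*(6 + A)
(K(W(-2*5*(-5)))*(-22))*37 = (((2*(-2*5*(-5)))*(6 + 2*(-2*5*(-5))))*(-22))*37 = (((2*(-10*(-5)))*(6 + 2*(-10*(-5))))*(-22))*37 = (((2*50)*(6 + 2*50))*(-22))*37 = ((100*(6 + 100))*(-22))*37 = ((100*106)*(-22))*37 = (10600*(-22))*37 = -233200*37 = -8628400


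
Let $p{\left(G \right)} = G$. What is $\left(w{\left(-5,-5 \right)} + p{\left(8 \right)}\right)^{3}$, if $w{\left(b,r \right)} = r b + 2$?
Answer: $42875$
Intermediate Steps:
$w{\left(b,r \right)} = 2 + b r$ ($w{\left(b,r \right)} = b r + 2 = 2 + b r$)
$\left(w{\left(-5,-5 \right)} + p{\left(8 \right)}\right)^{3} = \left(\left(2 - -25\right) + 8\right)^{3} = \left(\left(2 + 25\right) + 8\right)^{3} = \left(27 + 8\right)^{3} = 35^{3} = 42875$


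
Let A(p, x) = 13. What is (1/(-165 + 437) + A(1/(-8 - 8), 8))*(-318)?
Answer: -562383/136 ≈ -4135.2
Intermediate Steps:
(1/(-165 + 437) + A(1/(-8 - 8), 8))*(-318) = (1/(-165 + 437) + 13)*(-318) = (1/272 + 13)*(-318) = (3537/272)*(-318) = -562383/136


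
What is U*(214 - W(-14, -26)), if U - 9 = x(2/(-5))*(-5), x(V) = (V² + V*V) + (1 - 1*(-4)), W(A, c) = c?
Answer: -4224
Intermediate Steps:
x(V) = 5 + 2*V² (x(V) = (V² + V²) + (1 + 4) = 2*V² + 5 = 5 + 2*V²)
U = -88/5 (U = 9 + (5 + 2*(2/(-5))²)*(-5) = 9 + (5 + 2*(2*(-⅕))²)*(-5) = 9 + (5 + 2*(-⅖)²)*(-5) = 9 + (5 + 2*(4/25))*(-5) = 9 + (5 + 8/25)*(-5) = 9 + (133/25)*(-5) = 9 - 133/5 = -88/5 ≈ -17.600)
U*(214 - W(-14, -26)) = -88*(214 - 1*(-26))/5 = -88*(214 + 26)/5 = -88/5*240 = -4224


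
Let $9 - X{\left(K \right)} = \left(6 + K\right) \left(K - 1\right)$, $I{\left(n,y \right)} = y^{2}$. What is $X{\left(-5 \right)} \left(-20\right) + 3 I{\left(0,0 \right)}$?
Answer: $-300$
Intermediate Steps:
$X{\left(K \right)} = 9 - \left(-1 + K\right) \left(6 + K\right)$ ($X{\left(K \right)} = 9 - \left(6 + K\right) \left(K - 1\right) = 9 - \left(6 + K\right) \left(-1 + K\right) = 9 - \left(-1 + K\right) \left(6 + K\right)$)
$X{\left(-5 \right)} \left(-20\right) + 3 I{\left(0,0 \right)} = \left(15 - \left(-5\right)^{2} - -25\right) \left(-20\right) + 3 \cdot 0^{2} = \left(15 - 25 + 25\right) \left(-20\right) + 3 \cdot 0 = \left(15 - 25 + 25\right) \left(-20\right) + 0 = 15 \left(-20\right) + 0 = -300 + 0 = -300$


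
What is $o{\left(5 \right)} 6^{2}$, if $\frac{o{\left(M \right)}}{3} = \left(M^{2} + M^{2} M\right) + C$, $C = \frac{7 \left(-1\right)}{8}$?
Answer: $\frac{32211}{2} \approx 16106.0$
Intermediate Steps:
$C = - \frac{7}{8}$ ($C = \left(-7\right) \frac{1}{8} = - \frac{7}{8} \approx -0.875$)
$o{\left(M \right)} = - \frac{21}{8} + 3 M^{2} + 3 M^{3}$ ($o{\left(M \right)} = 3 \left(\left(M^{2} + M^{2} M\right) - \frac{7}{8}\right) = 3 \left(\left(M^{2} + M^{3}\right) - \frac{7}{8}\right) = 3 \left(- \frac{7}{8} + M^{2} + M^{3}\right) = - \frac{21}{8} + 3 M^{2} + 3 M^{3}$)
$o{\left(5 \right)} 6^{2} = \left(- \frac{21}{8} + 3 \cdot 5^{2} + 3 \cdot 5^{3}\right) 6^{2} = \left(- \frac{21}{8} + 3 \cdot 25 + 3 \cdot 125\right) 36 = \left(- \frac{21}{8} + 75 + 375\right) 36 = \frac{3579}{8} \cdot 36 = \frac{32211}{2}$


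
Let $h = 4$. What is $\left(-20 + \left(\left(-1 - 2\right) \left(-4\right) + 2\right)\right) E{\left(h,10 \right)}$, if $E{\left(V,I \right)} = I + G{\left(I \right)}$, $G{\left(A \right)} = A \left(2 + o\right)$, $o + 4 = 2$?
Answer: $-60$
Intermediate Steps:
$o = -2$ ($o = -4 + 2 = -2$)
$G{\left(A \right)} = 0$ ($G{\left(A \right)} = A \left(2 - 2\right) = A 0 = 0$)
$E{\left(V,I \right)} = I$ ($E{\left(V,I \right)} = I + 0 = I$)
$\left(-20 + \left(\left(-1 - 2\right) \left(-4\right) + 2\right)\right) E{\left(h,10 \right)} = \left(-20 + \left(\left(-1 - 2\right) \left(-4\right) + 2\right)\right) 10 = \left(-20 + \left(\left(-3\right) \left(-4\right) + 2\right)\right) 10 = \left(-20 + \left(12 + 2\right)\right) 10 = \left(-20 + 14\right) 10 = \left(-6\right) 10 = -60$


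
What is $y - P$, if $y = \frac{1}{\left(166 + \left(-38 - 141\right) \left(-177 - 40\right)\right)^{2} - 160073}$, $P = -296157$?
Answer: $\frac{450615316463257}{1521542008} \approx 2.9616 \cdot 10^{5}$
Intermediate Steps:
$y = \frac{1}{1521542008}$ ($y = \frac{1}{\left(166 - -38843\right)^{2} - 160073} = \frac{1}{\left(166 + 38843\right)^{2} - 160073} = \frac{1}{39009^{2} - 160073} = \frac{1}{1521702081 - 160073} = \frac{1}{1521542008} \approx 6.5723 \cdot 10^{-10}$)
$y - P = \frac{1}{1521542008} - -296157 = \frac{1}{1521542008} + 296157 = \frac{450615316463257}{1521542008}$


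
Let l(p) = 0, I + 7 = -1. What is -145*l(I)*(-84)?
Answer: 0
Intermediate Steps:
I = -8 (I = -7 - 1 = -8)
-145*l(I)*(-84) = -145*0*(-84) = 0*(-84) = 0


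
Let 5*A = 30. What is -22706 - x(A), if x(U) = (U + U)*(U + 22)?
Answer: -23042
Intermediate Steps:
A = 6 (A = (⅕)*30 = 6)
x(U) = 2*U*(22 + U) (x(U) = (2*U)*(22 + U) = 2*U*(22 + U))
-22706 - x(A) = -22706 - 2*6*(22 + 6) = -22706 - 2*6*28 = -22706 - 1*336 = -22706 - 336 = -23042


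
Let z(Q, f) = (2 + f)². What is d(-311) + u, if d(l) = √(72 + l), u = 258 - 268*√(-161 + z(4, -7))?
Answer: 258 + I*√239 - 536*I*√34 ≈ 258.0 - 3109.9*I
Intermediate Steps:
u = 258 - 536*I*√34 (u = 258 - 268*√(-161 + (2 - 7)²) = 258 - 268*√(-161 + (-5)²) = 258 - 268*√(-161 + 25) = 258 - 536*I*√34 ≈ 258.0 - 3125.4*I)
d(-311) + u = √(72 - 311) + (258 - 536*I*√34) = √(-239) + (258 - 536*I*√34) = I*√239 + (258 - 536*I*√34) = 258 + I*√239 - 536*I*√34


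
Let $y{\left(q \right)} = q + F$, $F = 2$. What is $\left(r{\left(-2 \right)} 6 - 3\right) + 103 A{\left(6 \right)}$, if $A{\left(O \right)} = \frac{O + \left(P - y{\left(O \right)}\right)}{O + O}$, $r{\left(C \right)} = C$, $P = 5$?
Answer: $\frac{43}{4} \approx 10.75$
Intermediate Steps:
$y{\left(q \right)} = 2 + q$ ($y{\left(q \right)} = q + 2 = 2 + q$)
$A{\left(O \right)} = \frac{3}{2 O}$ ($A{\left(O \right)} = \frac{O - \left(-3 + O\right)}{O + O} = \frac{O + \left(5 - \left(2 + O\right)\right)}{2 O} = \left(O - \left(-3 + O\right)\right) \frac{1}{2 O} = 3 \frac{1}{2 O} = \frac{3}{2 O}$)
$\left(r{\left(-2 \right)} 6 - 3\right) + 103 A{\left(6 \right)} = \left(\left(-2\right) 6 - 3\right) + 103 \frac{3}{2 \cdot 6} = \left(-12 - 3\right) + 103 \cdot \frac{3}{2} \cdot \frac{1}{6} = -15 + 103 \cdot \frac{1}{4} = -15 + \frac{103}{4} = \frac{43}{4}$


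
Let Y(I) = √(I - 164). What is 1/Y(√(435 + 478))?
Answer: -I/√(164 - √913) ≈ -0.086457*I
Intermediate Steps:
Y(I) = √(-164 + I)
1/Y(√(435 + 478)) = 1/(√(-164 + √(435 + 478))) = 1/(√(-164 + √913)) = (-164 + √913)^(-½)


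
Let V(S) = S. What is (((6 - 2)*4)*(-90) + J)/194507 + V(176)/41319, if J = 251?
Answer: -14895059/8036834733 ≈ -0.0018533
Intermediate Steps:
(((6 - 2)*4)*(-90) + J)/194507 + V(176)/41319 = (((6 - 2)*4)*(-90) + 251)/194507 + 176/41319 = ((4*4)*(-90) + 251)*(1/194507) + 176*(1/41319) = (16*(-90) + 251)*(1/194507) + 176/41319 = (-1440 + 251)*(1/194507) + 176/41319 = -1189*1/194507 + 176/41319 = -1189/194507 + 176/41319 = -14895059/8036834733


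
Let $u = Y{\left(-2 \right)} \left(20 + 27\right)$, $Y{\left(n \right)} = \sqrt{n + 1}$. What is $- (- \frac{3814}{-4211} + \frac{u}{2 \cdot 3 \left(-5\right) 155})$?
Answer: $- \frac{3814}{4211} + \frac{47 i}{4650} \approx -0.90572 + 0.010108 i$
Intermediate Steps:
$Y{\left(n \right)} = \sqrt{1 + n}$
$u = 47 i$ ($u = \sqrt{1 - 2} \left(20 + 27\right) = \sqrt{-1} \cdot 47 = i 47 = 47 i \approx 47.0 i$)
$- (- \frac{3814}{-4211} + \frac{u}{2 \cdot 3 \left(-5\right) 155}) = - (- \frac{3814}{-4211} + \frac{47 i}{2 \cdot 3 \left(-5\right) 155}) = - (\left(-3814\right) \left(- \frac{1}{4211}\right) + \frac{47 i}{6 \left(-5\right) 155}) = - (\frac{3814}{4211} + \frac{47 i}{\left(-30\right) 155}) = - (\frac{3814}{4211} + \frac{47 i}{-4650}) = - (\frac{3814}{4211} + 47 i \left(- \frac{1}{4650}\right)) = - (\frac{3814}{4211} - \frac{47 i}{4650}) = - \frac{3814}{4211} + \frac{47 i}{4650}$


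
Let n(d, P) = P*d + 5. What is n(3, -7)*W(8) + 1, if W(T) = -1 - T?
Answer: 145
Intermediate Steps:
n(d, P) = 5 + P*d
n(3, -7)*W(8) + 1 = (5 - 7*3)*(-1 - 1*8) + 1 = (5 - 21)*(-1 - 8) + 1 = -16*(-9) + 1 = 144 + 1 = 145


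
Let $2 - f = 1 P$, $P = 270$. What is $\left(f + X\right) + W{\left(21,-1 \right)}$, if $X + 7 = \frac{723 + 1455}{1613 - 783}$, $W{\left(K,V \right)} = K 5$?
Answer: $- \frac{69461}{415} \approx -167.38$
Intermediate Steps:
$W{\left(K,V \right)} = 5 K$
$X = - \frac{1816}{415}$ ($X = -7 + \frac{723 + 1455}{1613 - 783} = -7 + \frac{2178}{830} = -7 + 2178 \cdot \frac{1}{830} = -7 + \frac{1089}{415} = - \frac{1816}{415} \approx -4.3759$)
$f = -268$ ($f = 2 - 1 \cdot 270 = 2 - 270 = -268$)
$\left(f + X\right) + W{\left(21,-1 \right)} = \left(-268 - \frac{1816}{415}\right) + 5 \cdot 21 = - \frac{113036}{415} + 105 = - \frac{69461}{415}$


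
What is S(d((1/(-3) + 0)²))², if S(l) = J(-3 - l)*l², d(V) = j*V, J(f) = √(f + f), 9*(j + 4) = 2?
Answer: -558588448/3486784401 ≈ -0.16020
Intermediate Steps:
j = -34/9 (j = -4 + (⅑)*2 = -4 + 2/9 = -34/9 ≈ -3.7778)
J(f) = √2*√f (J(f) = √(2*f) = √2*√f)
d(V) = -34*V/9
S(l) = √2*l²*√(-3 - l) (S(l) = (√2*√(-3 - l))*l² = √2*l²*√(-3 - l))
S(d((1/(-3) + 0)²))² = ((-34*(1/(-3) + 0)²/9)²*√(-6 - (-68)*(1/(-3) + 0)²/9))² = ((-34*(-⅓ + 0)²/9)²*√(-6 - (-68)*(-⅓ + 0)²/9))² = ((-34*(-⅓)²/9)²*√(-6 - (-68)*(-⅓)²/9))² = ((-34/9*⅑)²*√(-6 - (-68)/(9*9)))² = ((-34/81)²*√(-6 - 2*(-34/81)))² = (1156*√(-6 + 68/81)/6561)² = (1156*√(-418/81)/6561)² = (1156*(I*√418/9)/6561)² = (1156*I*√418/59049)² = -558588448/3486784401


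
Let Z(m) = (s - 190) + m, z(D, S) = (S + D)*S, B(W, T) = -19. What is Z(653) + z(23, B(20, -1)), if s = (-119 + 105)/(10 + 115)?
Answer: 48361/125 ≈ 386.89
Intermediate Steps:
s = -14/125 ≈ -0.11200
z(D, S) = S*(D + S) (z(D, S) = (D + S)*S = S*(D + S))
Z(m) = -23764/125 + m (Z(m) = (-14/125 - 190) + m = -23764/125 + m)
Z(653) + z(23, B(20, -1)) = (-23764/125 + 653) - 19*(23 - 19) = 57861/125 - 19*4 = 57861/125 - 76 = 48361/125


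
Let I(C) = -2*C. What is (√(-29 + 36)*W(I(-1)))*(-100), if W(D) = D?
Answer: -200*√7 ≈ -529.15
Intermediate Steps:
(√(-29 + 36)*W(I(-1)))*(-100) = (√(-29 + 36)*(-2*(-1)))*(-100) = (√7*2)*(-100) = (2*√7)*(-100) = -200*√7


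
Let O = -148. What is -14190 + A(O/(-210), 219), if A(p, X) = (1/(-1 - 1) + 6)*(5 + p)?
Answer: -2973311/210 ≈ -14159.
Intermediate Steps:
A(p, X) = 55/2 + 11*p/2 (A(p, X) = (1/(-2) + 6)*(5 + p) = (-½ + 6)*(5 + p) = 11*(5 + p)/2 = 55/2 + 11*p/2)
-14190 + A(O/(-210), 219) = -14190 + (55/2 + 11*(-148/(-210))/2) = -14190 + (55/2 + 11*(-148*(-1/210))/2) = -14190 + (55/2 + (11/2)*(74/105)) = -14190 + (55/2 + 407/105) = -14190 + 6589/210 = -2973311/210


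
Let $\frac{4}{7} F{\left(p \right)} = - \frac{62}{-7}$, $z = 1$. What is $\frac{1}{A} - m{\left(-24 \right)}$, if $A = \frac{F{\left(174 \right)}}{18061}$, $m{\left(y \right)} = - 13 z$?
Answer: $\frac{36525}{31} \approx 1178.2$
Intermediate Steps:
$F{\left(p \right)} = \frac{31}{2}$ ($F{\left(p \right)} = \frac{7 \left(- \frac{62}{-7}\right)}{4} = \frac{7 \left(\left(-62\right) \left(- \frac{1}{7}\right)\right)}{4} = \frac{7}{4} \cdot \frac{62}{7} = \frac{31}{2}$)
$m{\left(y \right)} = -13$ ($m{\left(y \right)} = \left(-13\right) 1 = -13$)
$A = \frac{31}{36122}$ ($A = \frac{31}{2 \cdot 18061} = \frac{31}{2} \cdot \frac{1}{18061} = \frac{31}{36122} \approx 0.0008582$)
$\frac{1}{A} - m{\left(-24 \right)} = \frac{1}{\frac{31}{36122}} - -13 = \frac{36122}{31} + 13 = \frac{36525}{31}$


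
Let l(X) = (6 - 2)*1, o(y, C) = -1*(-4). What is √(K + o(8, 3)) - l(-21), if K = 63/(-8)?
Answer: -4 + I*√62/4 ≈ -4.0 + 1.9685*I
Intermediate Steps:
K = -63/8 (K = 63*(-⅛) = -63/8 ≈ -7.8750)
o(y, C) = 4
l(X) = 4 (l(X) = 4*1 = 4)
√(K + o(8, 3)) - l(-21) = √(-63/8 + 4) - 1*4 = √(-31/8) - 4 = I*√62/4 - 4 = -4 + I*√62/4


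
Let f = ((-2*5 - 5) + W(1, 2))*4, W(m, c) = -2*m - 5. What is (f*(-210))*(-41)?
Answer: -757680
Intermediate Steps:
W(m, c) = -5 - 2*m
f = -88 (f = ((-2*5 - 5) + (-5 - 2*1))*4 = ((-10 - 5) + (-5 - 2))*4 = (-15 - 7)*4 = -22*4 = -88)
(f*(-210))*(-41) = -88*(-210)*(-41) = 18480*(-41) = -757680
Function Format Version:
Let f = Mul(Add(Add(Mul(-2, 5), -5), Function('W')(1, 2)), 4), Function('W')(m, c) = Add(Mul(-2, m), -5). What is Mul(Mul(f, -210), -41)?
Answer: -757680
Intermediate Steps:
Function('W')(m, c) = Add(-5, Mul(-2, m))
f = -88 (f = Mul(Add(Add(Mul(-2, 5), -5), Add(-5, Mul(-2, 1))), 4) = Mul(Add(Add(-10, -5), Add(-5, -2)), 4) = Mul(Add(-15, -7), 4) = Mul(-22, 4) = -88)
Mul(Mul(f, -210), -41) = Mul(Mul(-88, -210), -41) = Mul(18480, -41) = -757680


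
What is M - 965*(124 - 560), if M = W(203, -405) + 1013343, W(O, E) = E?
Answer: 1433678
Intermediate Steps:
M = 1012938 (M = -405 + 1013343 = 1012938)
M - 965*(124 - 560) = 1012938 - 965*(124 - 560) = 1012938 - 965*(-436) = 1012938 + 420740 = 1433678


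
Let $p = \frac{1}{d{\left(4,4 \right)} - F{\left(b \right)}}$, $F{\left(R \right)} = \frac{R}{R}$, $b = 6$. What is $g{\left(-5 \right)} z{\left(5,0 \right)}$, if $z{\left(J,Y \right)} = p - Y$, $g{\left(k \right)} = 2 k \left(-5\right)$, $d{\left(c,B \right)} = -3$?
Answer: $- \frac{25}{2} \approx -12.5$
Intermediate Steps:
$F{\left(R \right)} = 1$
$g{\left(k \right)} = - 10 k$
$p = - \frac{1}{4}$ ($p = \frac{1}{-3 - 1} = \frac{1}{-4} = - \frac{1}{4} \approx -0.25$)
$z{\left(J,Y \right)} = - \frac{1}{4} - Y$
$g{\left(-5 \right)} z{\left(5,0 \right)} = \left(-10\right) \left(-5\right) \left(- \frac{1}{4} - 0\right) = 50 \left(- \frac{1}{4} + 0\right) = 50 \left(- \frac{1}{4}\right) = - \frac{25}{2}$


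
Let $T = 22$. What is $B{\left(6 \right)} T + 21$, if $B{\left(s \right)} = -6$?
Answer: $-111$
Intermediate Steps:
$B{\left(6 \right)} T + 21 = \left(-6\right) 22 + 21 = -132 + 21 = -111$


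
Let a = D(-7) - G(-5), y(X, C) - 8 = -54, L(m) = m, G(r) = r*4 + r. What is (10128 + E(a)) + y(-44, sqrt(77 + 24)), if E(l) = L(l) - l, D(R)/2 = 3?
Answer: 10082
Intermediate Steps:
G(r) = 5*r (G(r) = 4*r + r = 5*r)
D(R) = 6 (D(R) = 2*3 = 6)
y(X, C) = -46 (y(X, C) = 8 - 54 = -46)
a = 31 (a = 6 - 5*(-5) = 6 - 1*(-25) = 6 + 25 = 31)
E(l) = 0 (E(l) = l - l = 0)
(10128 + E(a)) + y(-44, sqrt(77 + 24)) = (10128 + 0) - 46 = 10128 - 46 = 10082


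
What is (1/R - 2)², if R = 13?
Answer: 625/169 ≈ 3.6982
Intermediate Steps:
(1/R - 2)² = (1/13 - 2)² = (-25/13)² = 625/169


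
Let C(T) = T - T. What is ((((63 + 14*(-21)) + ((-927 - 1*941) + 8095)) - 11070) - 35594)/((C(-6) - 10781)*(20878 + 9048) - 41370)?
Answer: 10167/80668394 ≈ 0.00012603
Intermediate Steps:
C(T) = 0
((((63 + 14*(-21)) + ((-927 - 1*941) + 8095)) - 11070) - 35594)/((C(-6) - 10781)*(20878 + 9048) - 41370) = ((((63 + 14*(-21)) + ((-927 - 1*941) + 8095)) - 11070) - 35594)/((0 - 10781)*(20878 + 9048) - 41370) = ((((63 - 294) + ((-927 - 941) + 8095)) - 11070) - 35594)/(-10781*29926 - 41370) = (((-231 + (-1868 + 8095)) - 11070) - 35594)/(-322632206 - 41370) = (((-231 + 6227) - 11070) - 35594)/(-322673576) = ((5996 - 11070) - 35594)*(-1/322673576) = (-5074 - 35594)*(-1/322673576) = -40668*(-1/322673576) = 10167/80668394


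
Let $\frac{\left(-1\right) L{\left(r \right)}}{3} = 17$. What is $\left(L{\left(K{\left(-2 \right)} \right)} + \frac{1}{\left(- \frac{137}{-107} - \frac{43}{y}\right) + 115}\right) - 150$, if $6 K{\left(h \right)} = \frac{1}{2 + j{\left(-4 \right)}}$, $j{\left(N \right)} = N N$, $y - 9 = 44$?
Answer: $- \frac{131614154}{654825} \approx -200.99$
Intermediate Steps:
$y = 53$ ($y = 9 + 44 = 53$)
$j{\left(N \right)} = N^{2}$
$K{\left(h \right)} = \frac{1}{108}$ ($K{\left(h \right)} = \frac{1}{6 \left(2 + \left(-4\right)^{2}\right)} = \frac{1}{6 \left(2 + 16\right)} = \frac{1}{6 \cdot 18} = \frac{1}{6} \cdot \frac{1}{18} = \frac{1}{108}$)
$L{\left(r \right)} = -51$ ($L{\left(r \right)} = \left(-3\right) 17 = -51$)
$\left(L{\left(K{\left(-2 \right)} \right)} + \frac{1}{\left(- \frac{137}{-107} - \frac{43}{y}\right) + 115}\right) - 150 = \left(-51 + \frac{1}{\left(- \frac{137}{-107} - \frac{43}{53}\right) + 115}\right) - 150 = \left(-51 + \frac{1}{\left(\left(-137\right) \left(- \frac{1}{107}\right) - \frac{43}{53}\right) + 115}\right) - 150 = \left(-51 + \frac{1}{\left(\frac{137}{107} - \frac{43}{53}\right) + 115}\right) - 150 = \left(-51 + \frac{1}{\frac{2660}{5671} + 115}\right) - 150 = \left(-51 + \frac{1}{\frac{654825}{5671}}\right) - 150 = \left(-51 + \frac{5671}{654825}\right) - 150 = - \frac{33390404}{654825} - 150 = - \frac{131614154}{654825}$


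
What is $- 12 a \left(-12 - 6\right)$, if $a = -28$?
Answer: $-6048$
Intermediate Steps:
$- 12 a \left(-12 - 6\right) = \left(-12\right) \left(-28\right) \left(-12 - 6\right) = 336 \left(-12 - 6\right) = 336 \left(-18\right) = -6048$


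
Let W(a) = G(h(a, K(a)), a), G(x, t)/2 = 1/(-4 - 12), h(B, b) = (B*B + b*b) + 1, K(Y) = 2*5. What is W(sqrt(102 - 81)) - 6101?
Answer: -48809/8 ≈ -6101.1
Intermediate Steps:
K(Y) = 10
h(B, b) = 1 + B**2 + b**2 (h(B, b) = (B**2 + b**2) + 1 = 1 + B**2 + b**2)
G(x, t) = -1/8 (G(x, t) = 2/(-4 - 12) = 2/(-16) = 2*(-1/16) = -1/8)
W(a) = -1/8
W(sqrt(102 - 81)) - 6101 = -1/8 - 6101 = -48809/8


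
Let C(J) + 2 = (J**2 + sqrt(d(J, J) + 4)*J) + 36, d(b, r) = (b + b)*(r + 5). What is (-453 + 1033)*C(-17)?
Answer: 187340 - 19720*sqrt(103) ≈ -12796.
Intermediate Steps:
d(b, r) = 2*b*(5 + r) (d(b, r) = (2*b)*(5 + r) = 2*b*(5 + r))
C(J) = 34 + J**2 + J*sqrt(4 + 2*J*(5 + J)) (C(J) = -2 + ((J**2 + sqrt(2*J*(5 + J) + 4)*J) + 36) = -2 + ((J**2 + sqrt(4 + 2*J*(5 + J))*J) + 36) = -2 + ((J**2 + J*sqrt(4 + 2*J*(5 + J))) + 36) = -2 + (36 + J**2 + J*sqrt(4 + 2*J*(5 + J))) = 34 + J**2 + J*sqrt(4 + 2*J*(5 + J)))
(-453 + 1033)*C(-17) = (-453 + 1033)*(34 + (-17)**2 - 17*sqrt(2)*sqrt(2 - 17*(5 - 17))) = 580*(34 + 289 - 17*sqrt(2)*sqrt(2 - 17*(-12))) = 580*(34 + 289 - 17*sqrt(2)*sqrt(2 + 204)) = 580*(34 + 289 - 17*sqrt(2)*sqrt(206)) = 580*(34 + 289 - 34*sqrt(103)) = 580*(323 - 34*sqrt(103)) = 187340 - 19720*sqrt(103)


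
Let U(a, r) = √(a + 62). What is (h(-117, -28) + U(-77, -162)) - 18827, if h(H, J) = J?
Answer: -18855 + I*√15 ≈ -18855.0 + 3.873*I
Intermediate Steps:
U(a, r) = √(62 + a)
(h(-117, -28) + U(-77, -162)) - 18827 = (-28 + √(62 - 77)) - 18827 = (-28 + √(-15)) - 18827 = (-28 + I*√15) - 18827 = -18855 + I*√15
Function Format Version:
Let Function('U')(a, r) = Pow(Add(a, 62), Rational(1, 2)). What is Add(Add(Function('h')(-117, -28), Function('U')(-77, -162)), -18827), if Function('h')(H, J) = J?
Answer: Add(-18855, Mul(I, Pow(15, Rational(1, 2)))) ≈ Add(-18855., Mul(3.8730, I))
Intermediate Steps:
Function('U')(a, r) = Pow(Add(62, a), Rational(1, 2))
Add(Add(Function('h')(-117, -28), Function('U')(-77, -162)), -18827) = Add(Add(-28, Pow(Add(62, -77), Rational(1, 2))), -18827) = Add(Add(-28, Pow(-15, Rational(1, 2))), -18827) = Add(Add(-28, Mul(I, Pow(15, Rational(1, 2)))), -18827) = Add(-18855, Mul(I, Pow(15, Rational(1, 2))))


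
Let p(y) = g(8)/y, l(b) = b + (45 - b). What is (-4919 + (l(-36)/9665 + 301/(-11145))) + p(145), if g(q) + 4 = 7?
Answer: -3073172186876/624755265 ≈ -4919.0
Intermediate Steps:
l(b) = 45
g(q) = 3 (g(q) = -4 + 7 = 3)
p(y) = 3/y
(-4919 + (l(-36)/9665 + 301/(-11145))) + p(145) = (-4919 + (45/9665 + 301/(-11145))) + 3/145 = (-4919 + (45*(1/9665) + 301*(-1/11145))) + 3*(1/145) = (-4919 + (9/1933 - 301/11145)) + 3/145 = (-4919 - 481528/21543285) + 3/145 = -105971900443/21543285 + 3/145 = -3073172186876/624755265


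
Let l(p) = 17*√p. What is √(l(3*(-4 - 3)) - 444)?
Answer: √(-444 + 17*I*√21) ≈ 1.8416 + 21.152*I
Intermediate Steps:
√(l(3*(-4 - 3)) - 444) = √(17*√(3*(-4 - 3)) - 444) = √(17*√(3*(-7)) - 444) = √(17*√(-21) - 444) = √(17*(I*√21) - 444) = √(17*I*√21 - 444) = √(-444 + 17*I*√21)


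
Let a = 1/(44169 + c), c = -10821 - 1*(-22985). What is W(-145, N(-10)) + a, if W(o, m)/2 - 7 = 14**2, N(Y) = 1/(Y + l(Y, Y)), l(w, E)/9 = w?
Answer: 22871199/56333 ≈ 406.00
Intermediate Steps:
l(w, E) = 9*w
c = 12164 (c = -10821 + 22985 = 12164)
N(Y) = 1/(10*Y) (N(Y) = 1/(Y + 9*Y) = 1/(10*Y))
W(o, m) = 406 (W(o, m) = 14 + 2*14**2 = 14 + 2*196 = 14 + 392 = 406)
a = 1/56333 (a = 1/(44169 + 12164) = 1/56333 ≈ 1.7752e-5)
W(-145, N(-10)) + a = 406 + 1/56333 = 22871199/56333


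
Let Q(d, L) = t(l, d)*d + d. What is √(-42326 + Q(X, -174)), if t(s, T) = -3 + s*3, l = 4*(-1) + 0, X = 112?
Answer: I*√43894 ≈ 209.51*I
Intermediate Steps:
l = -4 (l = -4 + 0 = -4)
t(s, T) = -3 + 3*s
Q(d, L) = -14*d (Q(d, L) = (-3 + 3*(-4))*d + d = (-3 - 12)*d + d = -15*d + d = -14*d)
√(-42326 + Q(X, -174)) = √(-42326 - 14*112) = √(-42326 - 1568) = √(-43894) = I*√43894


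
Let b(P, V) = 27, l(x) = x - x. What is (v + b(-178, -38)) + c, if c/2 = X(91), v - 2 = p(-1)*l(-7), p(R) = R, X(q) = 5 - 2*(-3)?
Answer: 51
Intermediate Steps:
X(q) = 11 (X(q) = 5 + 6 = 11)
l(x) = 0
v = 2 (v = 2 - 1*0 = 2 + 0 = 2)
c = 22 (c = 2*11 = 22)
(v + b(-178, -38)) + c = (2 + 27) + 22 = 29 + 22 = 51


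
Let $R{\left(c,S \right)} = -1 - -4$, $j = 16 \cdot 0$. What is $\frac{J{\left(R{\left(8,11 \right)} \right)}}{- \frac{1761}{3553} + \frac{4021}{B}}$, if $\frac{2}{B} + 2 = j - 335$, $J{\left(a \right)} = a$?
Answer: $- \frac{21318}{4814592103} \approx -4.4278 \cdot 10^{-6}$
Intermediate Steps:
$j = 0$
$R{\left(c,S \right)} = 3$ ($R{\left(c,S \right)} = -1 + 4 = 3$)
$B = - \frac{2}{337}$ ($B = \frac{2}{-2 + \left(0 - 335\right)} = \frac{2}{-2 - 335} = \frac{2}{-337} = 2 \left(- \frac{1}{337}\right) = - \frac{2}{337} \approx -0.0059347$)
$\frac{J{\left(R{\left(8,11 \right)} \right)}}{- \frac{1761}{3553} + \frac{4021}{B}} = \frac{3}{- \frac{1761}{3553} + \frac{4021}{- \frac{2}{337}}} = \frac{3}{\left(-1761\right) \frac{1}{3553} + 4021 \left(- \frac{337}{2}\right)} = \frac{3}{- \frac{1761}{3553} - \frac{1355077}{2}} = \frac{3}{- \frac{4814592103}{7106}} = 3 \left(- \frac{7106}{4814592103}\right) = - \frac{21318}{4814592103}$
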